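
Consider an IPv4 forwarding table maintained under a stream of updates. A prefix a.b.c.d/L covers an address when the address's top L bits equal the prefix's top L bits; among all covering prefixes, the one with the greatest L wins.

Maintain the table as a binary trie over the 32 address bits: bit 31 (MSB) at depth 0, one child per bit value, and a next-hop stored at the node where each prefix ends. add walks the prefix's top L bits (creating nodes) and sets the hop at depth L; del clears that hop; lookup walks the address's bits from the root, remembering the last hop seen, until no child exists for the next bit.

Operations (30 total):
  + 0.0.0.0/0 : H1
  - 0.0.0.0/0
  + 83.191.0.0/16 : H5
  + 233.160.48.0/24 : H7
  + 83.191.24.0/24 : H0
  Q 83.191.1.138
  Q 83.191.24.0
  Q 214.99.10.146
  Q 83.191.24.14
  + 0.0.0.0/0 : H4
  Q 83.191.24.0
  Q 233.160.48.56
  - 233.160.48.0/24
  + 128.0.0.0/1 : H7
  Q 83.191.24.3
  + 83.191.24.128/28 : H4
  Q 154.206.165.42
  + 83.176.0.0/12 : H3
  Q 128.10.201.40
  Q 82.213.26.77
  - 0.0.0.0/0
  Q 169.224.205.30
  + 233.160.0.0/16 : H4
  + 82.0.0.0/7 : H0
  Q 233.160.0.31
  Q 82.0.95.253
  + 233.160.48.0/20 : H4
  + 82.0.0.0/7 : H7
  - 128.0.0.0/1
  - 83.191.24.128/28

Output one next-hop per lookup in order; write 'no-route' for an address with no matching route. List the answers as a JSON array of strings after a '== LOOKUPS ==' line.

Apply in order:
  add 0.0.0.0/0 -> H1 at depth 0
  del 0.0.0.0/0 (clear depth 0)
  add 83.191.0.0/16 -> H5 at depth 16
  add 233.160.48.0/24 -> H7 at depth 24
  add 83.191.24.0/24 -> H0 at depth 24
  lookup 83.191.1.138: bits 0101001110111111000 walk d0:-→d1:-→d2:-→d3:-→d4:-→d5:-→d6:-→d7:-→d8:-→d9:-→d10:-→d11:-→d12:-→d13:-→d14:-→d15:-→d16:H5→d17:-→d18:-→d19:- -> H5
  lookup 83.191.24.0: bits 010100111011111100011000 walk d0:-→d1:-→d2:-→d3:-→d4:-→d5:-→d6:-→d7:-→d8:-→d9:-→d10:-→d11:-→d12:-→d13:-→d14:-→d15:-→d16:H5→d17:-→d18:-→d19:-→d20:-→d21:-→d22:-→d23:-→d24:H0 -> H0
  lookup 214.99.10.146: bits 11 walk d0:-→d1:-→d2:- -> no-route
  lookup 83.191.24.14: bits 010100111011111100011000 walk d0:-→d1:-→d2:-→d3:-→d4:-→d5:-→d6:-→d7:-→d8:-→d9:-→d10:-→d11:-→d12:-→d13:-→d14:-→d15:-→d16:H5→d17:-→d18:-→d19:-→d20:-→d21:-→d22:-→d23:-→d24:H0 -> H0
  add 0.0.0.0/0 -> H4 at depth 0
  lookup 83.191.24.0: bits 010100111011111100011000 walk d0:H4→d1:-→d2:-→d3:-→d4:-→d5:-→d6:-→d7:-→d8:-→d9:-→d10:-→d11:-→d12:-→d13:-→d14:-→d15:-→d16:H5→d17:-→d18:-→d19:-→d20:-→d21:-→d22:-→d23:-→d24:H0 -> H0
  lookup 233.160.48.56: bits 111010011010000000110000 walk d0:H4→d1:-→d2:-→d3:-→d4:-→d5:-→d6:-→d7:-→d8:-→d9:-→d10:-→d11:-→d12:-→d13:-→d14:-→d15:-→d16:-→d17:-→d18:-→d19:-→d20:-→d21:-→d22:-→d23:-→d24:H7 -> H7
  del 233.160.48.0/24 (clear depth 24)
  add 128.0.0.0/1 -> H7 at depth 1
  lookup 83.191.24.3: bits 010100111011111100011000 walk d0:H4→d1:-→d2:-→d3:-→d4:-→d5:-→d6:-→d7:-→d8:-→d9:-→d10:-→d11:-→d12:-→d13:-→d14:-→d15:-→d16:H5→d17:-→d18:-→d19:-→d20:-→d21:-→d22:-→d23:-→d24:H0 -> H0
  add 83.191.24.128/28 -> H4 at depth 28
  lookup 154.206.165.42: bits 1 walk d0:H4→d1:H7 -> H7
  add 83.176.0.0/12 -> H3 at depth 12
  lookup 128.10.201.40: bits 1 walk d0:H4→d1:H7 -> H7
  lookup 82.213.26.77: bits 0101001 walk d0:H4→d1:-→d2:-→d3:-→d4:-→d5:-→d6:-→d7:- -> H4
  del 0.0.0.0/0 (clear depth 0)
  lookup 169.224.205.30: bits 1 walk d0:-→d1:H7 -> H7
  add 233.160.0.0/16 -> H4 at depth 16
  add 82.0.0.0/7 -> H0 at depth 7
  lookup 233.160.0.31: bits 111010011010000000 walk d0:-→d1:H7→d2:-→d3:-→d4:-→d5:-→d6:-→d7:-→d8:-→d9:-→d10:-→d11:-→d12:-→d13:-→d14:-→d15:-→d16:H4→d17:-→d18:- -> H4
  lookup 82.0.95.253: bits 0101001 walk d0:-→d1:-→d2:-→d3:-→d4:-→d5:-→d6:-→d7:H0 -> H0
  add 233.160.48.0/20 -> H4 at depth 20
  add 82.0.0.0/7 -> H7 at depth 7
  del 128.0.0.0/1 (clear depth 1)
  del 83.191.24.128/28 (clear depth 28)

== LOOKUPS ==
["H5","H0","no-route","H0","H0","H7","H0","H7","H7","H4","H7","H4","H0"]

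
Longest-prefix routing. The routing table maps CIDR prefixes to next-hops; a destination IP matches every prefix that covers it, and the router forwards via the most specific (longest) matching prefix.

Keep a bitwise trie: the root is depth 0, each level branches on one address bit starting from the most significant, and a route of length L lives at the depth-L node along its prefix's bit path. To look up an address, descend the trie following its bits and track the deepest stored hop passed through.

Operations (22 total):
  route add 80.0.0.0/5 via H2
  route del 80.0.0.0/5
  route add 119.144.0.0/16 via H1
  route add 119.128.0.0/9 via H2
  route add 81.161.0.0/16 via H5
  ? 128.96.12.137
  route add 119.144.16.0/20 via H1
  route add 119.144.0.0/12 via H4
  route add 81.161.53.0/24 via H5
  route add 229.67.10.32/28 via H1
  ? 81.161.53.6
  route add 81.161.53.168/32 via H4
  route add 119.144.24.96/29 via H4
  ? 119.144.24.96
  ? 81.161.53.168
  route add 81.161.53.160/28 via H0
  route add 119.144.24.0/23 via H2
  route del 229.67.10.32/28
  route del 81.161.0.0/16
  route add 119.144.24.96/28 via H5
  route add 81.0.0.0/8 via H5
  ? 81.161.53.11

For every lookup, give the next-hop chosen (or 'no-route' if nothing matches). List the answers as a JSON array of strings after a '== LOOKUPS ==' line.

Apply in order:
  add 80.0.0.0/5 -> H2 at depth 5
  del 80.0.0.0/5 (clear depth 5)
  add 119.144.0.0/16 -> H1 at depth 16
  add 119.128.0.0/9 -> H2 at depth 9
  add 81.161.0.0/16 -> H5 at depth 16
  Q 128.96.12.137: descend ε ; hops seen [∅] ; pick no-route
  add 119.144.16.0/20 -> H1 at depth 20
  add 119.144.0.0/12 -> H4 at depth 12
  add 81.161.53.0/24 -> H5 at depth 24
  add 229.67.10.32/28 -> H1 at depth 28
  Q 81.161.53.6: descend 010100011010000100110101 ; hops seen [H5,H5] ; pick H5
  add 81.161.53.168/32 -> H4 at depth 32
  add 119.144.24.96/29 -> H4 at depth 29
  Q 119.144.24.96: descend 01110111100100000001100001100 ; hops seen [H2,H4,H1,H1,H4] ; pick H4
  Q 81.161.53.168: descend 01010001101000010011010110101000 ; hops seen [H5,H5,H4] ; pick H4
  add 81.161.53.160/28 -> H0 at depth 28
  add 119.144.24.0/23 -> H2 at depth 23
  del 229.67.10.32/28 (clear depth 28)
  del 81.161.0.0/16 (clear depth 16)
  add 119.144.24.96/28 -> H5 at depth 28
  add 81.0.0.0/8 -> H5 at depth 8
  Q 81.161.53.11: descend 010100011010000100110101 ; hops seen [H5,H5] ; pick H5

== LOOKUPS ==
["no-route","H5","H4","H4","H5"]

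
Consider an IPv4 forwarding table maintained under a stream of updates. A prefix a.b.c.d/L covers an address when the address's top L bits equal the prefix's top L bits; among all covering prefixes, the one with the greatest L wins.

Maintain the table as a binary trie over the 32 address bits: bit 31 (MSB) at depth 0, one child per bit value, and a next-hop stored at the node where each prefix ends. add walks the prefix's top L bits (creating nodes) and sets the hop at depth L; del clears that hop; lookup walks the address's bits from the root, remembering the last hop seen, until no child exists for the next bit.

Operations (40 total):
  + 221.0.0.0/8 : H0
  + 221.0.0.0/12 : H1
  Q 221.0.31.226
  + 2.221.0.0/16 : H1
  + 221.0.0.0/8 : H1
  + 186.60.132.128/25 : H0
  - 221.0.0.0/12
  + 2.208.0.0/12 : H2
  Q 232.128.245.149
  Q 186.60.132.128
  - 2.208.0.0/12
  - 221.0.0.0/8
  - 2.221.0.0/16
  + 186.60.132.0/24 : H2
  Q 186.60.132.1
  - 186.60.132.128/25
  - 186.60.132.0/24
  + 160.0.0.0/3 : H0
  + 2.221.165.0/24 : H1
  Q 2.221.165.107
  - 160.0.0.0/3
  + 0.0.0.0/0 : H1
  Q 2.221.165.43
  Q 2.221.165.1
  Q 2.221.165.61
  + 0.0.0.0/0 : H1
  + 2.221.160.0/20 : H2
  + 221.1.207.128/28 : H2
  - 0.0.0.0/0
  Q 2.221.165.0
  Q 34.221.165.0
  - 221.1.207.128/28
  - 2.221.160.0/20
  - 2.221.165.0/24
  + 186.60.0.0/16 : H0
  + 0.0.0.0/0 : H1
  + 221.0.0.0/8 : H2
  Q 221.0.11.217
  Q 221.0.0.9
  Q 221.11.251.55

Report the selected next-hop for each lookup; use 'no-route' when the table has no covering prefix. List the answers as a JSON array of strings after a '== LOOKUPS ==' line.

Process each operation:
  + 221.0.0.0/8 (H0) depth=8
  + 221.0.0.0/12 (H1) depth=12
  Q 221.0.31.226: descend 110111010000 ; hops seen [H0,H1] ; pick H1
  + 2.221.0.0/16 (H1) depth=16
  + 221.0.0.0/8 (H1) depth=8
  + 186.60.132.128/25 (H0) depth=25
  - 221.0.0.0/12 clear@12
  + 2.208.0.0/12 (H2) depth=12
  Q 232.128.245.149: descend 11 ; hops seen [∅] ; pick no-route
  Q 186.60.132.128: descend 1011101000111100100001001 ; hops seen [H0] ; pick H0
  - 2.208.0.0/12 clear@12
  - 221.0.0.0/8 clear@8
  - 2.221.0.0/16 clear@16
  + 186.60.132.0/24 (H2) depth=24
  Q 186.60.132.1: descend 101110100011110010000100 ; hops seen [H2] ; pick H2
  - 186.60.132.128/25 clear@25
  - 186.60.132.0/24 clear@24
  + 160.0.0.0/3 (H0) depth=3
  + 2.221.165.0/24 (H1) depth=24
  Q 2.221.165.107: descend 000000101101110110100101 ; hops seen [H1] ; pick H1
  - 160.0.0.0/3 clear@3
  + 0.0.0.0/0 (H1) depth=0
  Q 2.221.165.43: descend 000000101101110110100101 ; hops seen [H1,H1] ; pick H1
  Q 2.221.165.1: descend 000000101101110110100101 ; hops seen [H1,H1] ; pick H1
  Q 2.221.165.61: descend 000000101101110110100101 ; hops seen [H1,H1] ; pick H1
  + 0.0.0.0/0 (H1) depth=0
  + 2.221.160.0/20 (H2) depth=20
  + 221.1.207.128/28 (H2) depth=28
  - 0.0.0.0/0 clear@0
  Q 2.221.165.0: descend 000000101101110110100101 ; hops seen [H2,H1] ; pick H1
  Q 34.221.165.0: descend 00 ; hops seen [∅] ; pick no-route
  - 221.1.207.128/28 clear@28
  - 2.221.160.0/20 clear@20
  - 2.221.165.0/24 clear@24
  + 186.60.0.0/16 (H0) depth=16
  + 0.0.0.0/0 (H1) depth=0
  + 221.0.0.0/8 (H2) depth=8
  Q 221.0.11.217: descend 110111010000000 ; hops seen [H1,H2] ; pick H2
  Q 221.0.0.9: descend 110111010000000 ; hops seen [H1,H2] ; pick H2
  Q 221.11.251.55: descend 110111010000 ; hops seen [H1,H2] ; pick H2

== LOOKUPS ==
["H1","no-route","H0","H2","H1","H1","H1","H1","H1","no-route","H2","H2","H2"]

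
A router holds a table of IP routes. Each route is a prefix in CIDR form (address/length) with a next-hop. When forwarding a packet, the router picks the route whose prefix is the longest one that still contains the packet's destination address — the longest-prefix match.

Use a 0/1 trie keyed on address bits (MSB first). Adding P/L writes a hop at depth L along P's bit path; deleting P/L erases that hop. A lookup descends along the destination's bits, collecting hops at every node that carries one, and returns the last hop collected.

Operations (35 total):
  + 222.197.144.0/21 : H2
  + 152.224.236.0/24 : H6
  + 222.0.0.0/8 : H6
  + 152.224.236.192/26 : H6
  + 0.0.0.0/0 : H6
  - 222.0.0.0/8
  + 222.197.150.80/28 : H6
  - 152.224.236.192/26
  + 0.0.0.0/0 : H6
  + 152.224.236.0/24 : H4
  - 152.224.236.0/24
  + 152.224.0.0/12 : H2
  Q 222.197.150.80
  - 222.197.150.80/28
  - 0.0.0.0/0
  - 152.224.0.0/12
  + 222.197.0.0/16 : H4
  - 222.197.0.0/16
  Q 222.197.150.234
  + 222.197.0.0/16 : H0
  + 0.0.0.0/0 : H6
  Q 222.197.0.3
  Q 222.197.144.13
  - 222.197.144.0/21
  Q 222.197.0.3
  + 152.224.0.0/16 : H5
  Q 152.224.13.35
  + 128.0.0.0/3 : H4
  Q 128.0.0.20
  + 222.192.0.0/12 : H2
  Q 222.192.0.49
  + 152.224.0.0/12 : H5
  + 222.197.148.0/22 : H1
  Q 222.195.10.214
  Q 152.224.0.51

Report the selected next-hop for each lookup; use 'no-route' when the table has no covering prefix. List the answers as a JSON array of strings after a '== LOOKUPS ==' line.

Trace:
  add 222.197.144.0/21 -> H2 at depth 21
  add 152.224.236.0/24 -> H6 at depth 24
  add 222.0.0.0/8 -> H6 at depth 8
  add 152.224.236.192/26 -> H6 at depth 26
  add 0.0.0.0/0 -> H6 at depth 0
  - 222.0.0.0/8 clear@8
  add 222.197.150.80/28 -> H6 at depth 28
  - 152.224.236.192/26 clear@26
  add 0.0.0.0/0 -> H6 at depth 0
  add 152.224.236.0/24 -> H4 at depth 24
  - 152.224.236.0/24 clear@24
  add 152.224.0.0/12 -> H2 at depth 12
  ? 222.197.150.80  path d0:H6→d1:-→d2:-→d3:-→d4:-→d5:-→d6:-→d7:-→d8:-→d9:-→d10:-→d11:-→d12:-→d13:-→d14:-→d15:-→d16:-→d17:-→d18:-→d19:-→d20:-→d21:H2→d22:-→d23:-→d24:-→d25:-→d26:-→d27:-→d28:H6  best=H6
  - 222.197.150.80/28 clear@28
  - 0.0.0.0/0 clear@0
  - 152.224.0.0/12 clear@12
  add 222.197.0.0/16 -> H4 at depth 16
  - 222.197.0.0/16 clear@16
  ? 222.197.150.234  path d0:-→d1:-→d2:-→d3:-→d4:-→d5:-→d6:-→d7:-→d8:-→d9:-→d10:-→d11:-→d12:-→d13:-→d14:-→d15:-→d16:-→d17:-→d18:-→d19:-→d20:-→d21:H2→d22:-→d23:-→d24:-  best=H2
  add 222.197.0.0/16 -> H0 at depth 16
  add 0.0.0.0/0 -> H6 at depth 0
  ? 222.197.0.3  path d0:H6→d1:-→d2:-→d3:-→d4:-→d5:-→d6:-→d7:-→d8:-→d9:-→d10:-→d11:-→d12:-→d13:-→d14:-→d15:-→d16:H0  best=H0
  ? 222.197.144.13  path d0:H6→d1:-→d2:-→d3:-→d4:-→d5:-→d6:-→d7:-→d8:-→d9:-→d10:-→d11:-→d12:-→d13:-→d14:-→d15:-→d16:H0→d17:-→d18:-→d19:-→d20:-→d21:H2  best=H2
  - 222.197.144.0/21 clear@21
  ? 222.197.0.3  path d0:H6→d1:-→d2:-→d3:-→d4:-→d5:-→d6:-→d7:-→d8:-→d9:-→d10:-→d11:-→d12:-→d13:-→d14:-→d15:-→d16:H0  best=H0
  add 152.224.0.0/16 -> H5 at depth 16
  ? 152.224.13.35  path d0:H6→d1:-→d2:-→d3:-→d4:-→d5:-→d6:-→d7:-→d8:-→d9:-→d10:-→d11:-→d12:-→d13:-→d14:-→d15:-→d16:H5  best=H5
  add 128.0.0.0/3 -> H4 at depth 3
  ? 128.0.0.20  path d0:H6→d1:-→d2:-→d3:H4  best=H4
  add 222.192.0.0/12 -> H2 at depth 12
  ? 222.192.0.49  path d0:H6→d1:-→d2:-→d3:-→d4:-→d5:-→d6:-→d7:-→d8:-→d9:-→d10:-→d11:-→d12:H2→d13:-  best=H2
  add 152.224.0.0/12 -> H5 at depth 12
  add 222.197.148.0/22 -> H1 at depth 22
  ? 222.195.10.214  path d0:H6→d1:-→d2:-→d3:-→d4:-→d5:-→d6:-→d7:-→d8:-→d9:-→d10:-→d11:-→d12:H2→d13:-  best=H2
  ? 152.224.0.51  path d0:H6→d1:-→d2:-→d3:H4→d4:-→d5:-→d6:-→d7:-→d8:-→d9:-→d10:-→d11:-→d12:H5→d13:-→d14:-→d15:-→d16:H5  best=H5

== LOOKUPS ==
["H6","H2","H0","H2","H0","H5","H4","H2","H2","H5"]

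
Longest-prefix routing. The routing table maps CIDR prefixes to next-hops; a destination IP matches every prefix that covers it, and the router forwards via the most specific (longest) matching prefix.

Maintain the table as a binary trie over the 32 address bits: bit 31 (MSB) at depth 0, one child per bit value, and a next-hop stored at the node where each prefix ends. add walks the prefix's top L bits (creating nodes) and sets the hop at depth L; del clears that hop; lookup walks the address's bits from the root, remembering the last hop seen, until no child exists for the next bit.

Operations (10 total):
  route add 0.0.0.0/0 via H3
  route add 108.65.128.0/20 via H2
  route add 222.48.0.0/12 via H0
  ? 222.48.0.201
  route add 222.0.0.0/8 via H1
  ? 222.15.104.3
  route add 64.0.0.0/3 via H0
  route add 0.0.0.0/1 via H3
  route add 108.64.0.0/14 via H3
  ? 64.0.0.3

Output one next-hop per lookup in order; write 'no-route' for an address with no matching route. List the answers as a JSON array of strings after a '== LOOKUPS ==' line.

Process each operation:
  + 0.0.0.0/0 (H3) depth=0
  + 108.65.128.0/20 (H2) depth=20
  + 222.48.0.0/12 (H0) depth=12
  Q 222.48.0.201: descend 110111100011 ; hops seen [H3,H0] ; pick H0
  + 222.0.0.0/8 (H1) depth=8
  Q 222.15.104.3: descend 1101111000 ; hops seen [H3,H1] ; pick H1
  + 64.0.0.0/3 (H0) depth=3
  + 0.0.0.0/1 (H3) depth=1
  + 108.64.0.0/14 (H3) depth=14
  Q 64.0.0.3: descend 010 ; hops seen [H3,H3,H0] ; pick H0

== LOOKUPS ==
["H0","H1","H0"]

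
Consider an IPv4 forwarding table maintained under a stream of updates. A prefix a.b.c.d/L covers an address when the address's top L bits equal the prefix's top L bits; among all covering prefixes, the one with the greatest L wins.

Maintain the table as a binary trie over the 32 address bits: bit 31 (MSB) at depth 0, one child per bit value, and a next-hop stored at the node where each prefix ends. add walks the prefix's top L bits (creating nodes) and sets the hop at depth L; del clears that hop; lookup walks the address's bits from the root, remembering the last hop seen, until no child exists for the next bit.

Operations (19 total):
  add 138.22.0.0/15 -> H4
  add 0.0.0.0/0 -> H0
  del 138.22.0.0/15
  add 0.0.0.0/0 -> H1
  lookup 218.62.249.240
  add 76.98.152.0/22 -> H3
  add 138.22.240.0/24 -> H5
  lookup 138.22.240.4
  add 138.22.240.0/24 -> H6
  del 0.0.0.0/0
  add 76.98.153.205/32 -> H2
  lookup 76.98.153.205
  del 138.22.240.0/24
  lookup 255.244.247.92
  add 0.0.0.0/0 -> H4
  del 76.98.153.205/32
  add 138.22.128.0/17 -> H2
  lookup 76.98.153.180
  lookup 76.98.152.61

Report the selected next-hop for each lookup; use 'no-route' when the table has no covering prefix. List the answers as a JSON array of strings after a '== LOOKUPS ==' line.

Process each operation:
  add 138.22.0.0/15 -> H4 at depth 15
  add 0.0.0.0/0 -> H0 at depth 0
  - 138.22.0.0/15 clear@15
  add 0.0.0.0/0 -> H1 at depth 0
  Q 218.62.249.240: descend 1 ; hops seen [H1] ; pick H1
  add 76.98.152.0/22 -> H3 at depth 22
  add 138.22.240.0/24 -> H5 at depth 24
  Q 138.22.240.4: descend 100010100001011011110000 ; hops seen [H1,H5] ; pick H5
  add 138.22.240.0/24 -> H6 at depth 24
  - 0.0.0.0/0 clear@0
  add 76.98.153.205/32 -> H2 at depth 32
  Q 76.98.153.205: descend 01001100011000101001100111001101 ; hops seen [H3,H2] ; pick H2
  - 138.22.240.0/24 clear@24
  Q 255.244.247.92: descend 1 ; hops seen [∅] ; pick no-route
  add 0.0.0.0/0 -> H4 at depth 0
  - 76.98.153.205/32 clear@32
  add 138.22.128.0/17 -> H2 at depth 17
  Q 76.98.153.180: descend 0100110001100010100110011 ; hops seen [H4,H3] ; pick H3
  Q 76.98.152.61: descend 01001100011000101001100 ; hops seen [H4,H3] ; pick H3

== LOOKUPS ==
["H1","H5","H2","no-route","H3","H3"]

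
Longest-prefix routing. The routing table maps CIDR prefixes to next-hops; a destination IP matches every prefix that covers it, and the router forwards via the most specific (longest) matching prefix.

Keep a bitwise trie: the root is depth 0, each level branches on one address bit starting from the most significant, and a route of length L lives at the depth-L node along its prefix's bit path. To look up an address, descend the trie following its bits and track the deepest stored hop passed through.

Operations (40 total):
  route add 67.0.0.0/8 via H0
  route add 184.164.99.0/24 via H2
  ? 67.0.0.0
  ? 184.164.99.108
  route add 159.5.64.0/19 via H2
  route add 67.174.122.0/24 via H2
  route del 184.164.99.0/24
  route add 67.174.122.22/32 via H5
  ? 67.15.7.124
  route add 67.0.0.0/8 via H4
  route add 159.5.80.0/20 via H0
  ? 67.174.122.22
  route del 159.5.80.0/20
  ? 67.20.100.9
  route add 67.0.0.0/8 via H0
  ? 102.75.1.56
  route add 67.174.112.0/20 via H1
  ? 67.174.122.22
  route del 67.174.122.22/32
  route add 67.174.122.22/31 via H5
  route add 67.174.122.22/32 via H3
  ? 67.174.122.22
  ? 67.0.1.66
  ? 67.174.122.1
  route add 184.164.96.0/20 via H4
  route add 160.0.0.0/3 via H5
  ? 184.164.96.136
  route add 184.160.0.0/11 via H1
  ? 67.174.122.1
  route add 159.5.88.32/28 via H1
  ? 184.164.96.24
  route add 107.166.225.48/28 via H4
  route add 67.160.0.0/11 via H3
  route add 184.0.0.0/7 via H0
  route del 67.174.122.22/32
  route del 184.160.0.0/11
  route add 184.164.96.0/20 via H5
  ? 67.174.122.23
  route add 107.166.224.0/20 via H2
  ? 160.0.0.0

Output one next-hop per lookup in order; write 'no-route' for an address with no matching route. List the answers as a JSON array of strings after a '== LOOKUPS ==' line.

Trace:
  + 67.0.0.0/8 (H0) depth=8
  + 184.164.99.0/24 (H2) depth=24
  ? 67.0.0.0  path d0:-→d1:-→d2:-→d3:-→d4:-→d5:-→d6:-→d7:-→d8:H0  best=H0
  ? 184.164.99.108  path d0:-→d1:-→d2:-→d3:-→d4:-→d5:-→d6:-→d7:-→d8:-→d9:-→d10:-→d11:-→d12:-→d13:-→d14:-→d15:-→d16:-→d17:-→d18:-→d19:-→d20:-→d21:-→d22:-→d23:-→d24:H2  best=H2
  + 159.5.64.0/19 (H2) depth=19
  + 67.174.122.0/24 (H2) depth=24
  del 184.164.99.0/24 (clear depth 24)
  + 67.174.122.22/32 (H5) depth=32
  ? 67.15.7.124  path d0:-→d1:-→d2:-→d3:-→d4:-→d5:-→d6:-→d7:-→d8:H0  best=H0
  + 67.0.0.0/8 (H4) depth=8
  + 159.5.80.0/20 (H0) depth=20
  ? 67.174.122.22  path d0:-→d1:-→d2:-→d3:-→d4:-→d5:-→d6:-→d7:-→d8:H4→d9:-→d10:-→d11:-→d12:-→d13:-→d14:-→d15:-→d16:-→d17:-→d18:-→d19:-→d20:-→d21:-→d22:-→d23:-→d24:H2→d25:-→d26:-→d27:-→d28:-→d29:-→d30:-→d31:-→d32:H5  best=H5
  del 159.5.80.0/20 (clear depth 20)
  ? 67.20.100.9  path d0:-→d1:-→d2:-→d3:-→d4:-→d5:-→d6:-→d7:-→d8:H4  best=H4
  + 67.0.0.0/8 (H0) depth=8
  ? 102.75.1.56  path d0:-→d1:-→d2:-  best=no-route
  + 67.174.112.0/20 (H1) depth=20
  ? 67.174.122.22  path d0:-→d1:-→d2:-→d3:-→d4:-→d5:-→d6:-→d7:-→d8:H0→d9:-→d10:-→d11:-→d12:-→d13:-→d14:-→d15:-→d16:-→d17:-→d18:-→d19:-→d20:H1→d21:-→d22:-→d23:-→d24:H2→d25:-→d26:-→d27:-→d28:-→d29:-→d30:-→d31:-→d32:H5  best=H5
  del 67.174.122.22/32 (clear depth 32)
  + 67.174.122.22/31 (H5) depth=31
  + 67.174.122.22/32 (H3) depth=32
  ? 67.174.122.22  path d0:-→d1:-→d2:-→d3:-→d4:-→d5:-→d6:-→d7:-→d8:H0→d9:-→d10:-→d11:-→d12:-→d13:-→d14:-→d15:-→d16:-→d17:-→d18:-→d19:-→d20:H1→d21:-→d22:-→d23:-→d24:H2→d25:-→d26:-→d27:-→d28:-→d29:-→d30:-→d31:H5→d32:H3  best=H3
  ? 67.0.1.66  path d0:-→d1:-→d2:-→d3:-→d4:-→d5:-→d6:-→d7:-→d8:H0  best=H0
  ? 67.174.122.1  path d0:-→d1:-→d2:-→d3:-→d4:-→d5:-→d6:-→d7:-→d8:H0→d9:-→d10:-→d11:-→d12:-→d13:-→d14:-→d15:-→d16:-→d17:-→d18:-→d19:-→d20:H1→d21:-→d22:-→d23:-→d24:H2→d25:-→d26:-→d27:-  best=H2
  + 184.164.96.0/20 (H4) depth=20
  + 160.0.0.0/3 (H5) depth=3
  ? 184.164.96.136  path d0:-→d1:-→d2:-→d3:H5→d4:-→d5:-→d6:-→d7:-→d8:-→d9:-→d10:-→d11:-→d12:-→d13:-→d14:-→d15:-→d16:-→d17:-→d18:-→d19:-→d20:H4→d21:-→d22:-  best=H4
  + 184.160.0.0/11 (H1) depth=11
  ? 67.174.122.1  path d0:-→d1:-→d2:-→d3:-→d4:-→d5:-→d6:-→d7:-→d8:H0→d9:-→d10:-→d11:-→d12:-→d13:-→d14:-→d15:-→d16:-→d17:-→d18:-→d19:-→d20:H1→d21:-→d22:-→d23:-→d24:H2→d25:-→d26:-→d27:-  best=H2
  + 159.5.88.32/28 (H1) depth=28
  ? 184.164.96.24  path d0:-→d1:-→d2:-→d3:H5→d4:-→d5:-→d6:-→d7:-→d8:-→d9:-→d10:-→d11:H1→d12:-→d13:-→d14:-→d15:-→d16:-→d17:-→d18:-→d19:-→d20:H4→d21:-→d22:-  best=H4
  + 107.166.225.48/28 (H4) depth=28
  + 67.160.0.0/11 (H3) depth=11
  + 184.0.0.0/7 (H0) depth=7
  del 67.174.122.22/32 (clear depth 32)
  del 184.160.0.0/11 (clear depth 11)
  + 184.164.96.0/20 (H5) depth=20
  ? 67.174.122.23  path d0:-→d1:-→d2:-→d3:-→d4:-→d5:-→d6:-→d7:-→d8:H0→d9:-→d10:-→d11:H3→d12:-→d13:-→d14:-→d15:-→d16:-→d17:-→d18:-→d19:-→d20:H1→d21:-→d22:-→d23:-→d24:H2→d25:-→d26:-→d27:-→d28:-→d29:-→d30:-→d31:H5  best=H5
  + 107.166.224.0/20 (H2) depth=20
  ? 160.0.0.0  path d0:-→d1:-→d2:-→d3:H5  best=H5

== LOOKUPS ==
["H0","H2","H0","H5","H4","no-route","H5","H3","H0","H2","H4","H2","H4","H5","H5"]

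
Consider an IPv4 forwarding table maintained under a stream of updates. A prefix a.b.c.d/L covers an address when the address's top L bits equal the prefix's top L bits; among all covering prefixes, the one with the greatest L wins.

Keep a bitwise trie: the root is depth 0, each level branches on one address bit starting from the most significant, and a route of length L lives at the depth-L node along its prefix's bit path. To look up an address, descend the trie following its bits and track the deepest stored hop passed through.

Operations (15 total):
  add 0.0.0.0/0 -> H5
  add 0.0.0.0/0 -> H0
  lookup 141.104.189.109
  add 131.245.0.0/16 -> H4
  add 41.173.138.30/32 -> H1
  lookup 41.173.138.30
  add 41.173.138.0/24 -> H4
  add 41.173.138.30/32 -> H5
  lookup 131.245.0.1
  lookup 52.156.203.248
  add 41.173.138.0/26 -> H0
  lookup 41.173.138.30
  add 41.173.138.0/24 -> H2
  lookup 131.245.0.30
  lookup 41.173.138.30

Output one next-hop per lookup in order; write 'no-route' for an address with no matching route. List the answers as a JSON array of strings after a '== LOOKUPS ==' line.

Process each operation:
  add 0.0.0.0/0 -> H5 at depth 0
  add 0.0.0.0/0 -> H0 at depth 0
  Q 141.104.189.109: descend ε ; hops seen [H0] ; pick H0
  add 131.245.0.0/16 -> H4 at depth 16
  add 41.173.138.30/32 -> H1 at depth 32
  Q 41.173.138.30: descend 00101001101011011000101000011110 ; hops seen [H0,H1] ; pick H1
  add 41.173.138.0/24 -> H4 at depth 24
  add 41.173.138.30/32 -> H5 at depth 32
  Q 131.245.0.1: descend 1000001111110101 ; hops seen [H0,H4] ; pick H4
  Q 52.156.203.248: descend 001 ; hops seen [H0] ; pick H0
  add 41.173.138.0/26 -> H0 at depth 26
  Q 41.173.138.30: descend 00101001101011011000101000011110 ; hops seen [H0,H4,H0,H5] ; pick H5
  add 41.173.138.0/24 -> H2 at depth 24
  Q 131.245.0.30: descend 1000001111110101 ; hops seen [H0,H4] ; pick H4
  Q 41.173.138.30: descend 00101001101011011000101000011110 ; hops seen [H0,H2,H0,H5] ; pick H5

== LOOKUPS ==
["H0","H1","H4","H0","H5","H4","H5"]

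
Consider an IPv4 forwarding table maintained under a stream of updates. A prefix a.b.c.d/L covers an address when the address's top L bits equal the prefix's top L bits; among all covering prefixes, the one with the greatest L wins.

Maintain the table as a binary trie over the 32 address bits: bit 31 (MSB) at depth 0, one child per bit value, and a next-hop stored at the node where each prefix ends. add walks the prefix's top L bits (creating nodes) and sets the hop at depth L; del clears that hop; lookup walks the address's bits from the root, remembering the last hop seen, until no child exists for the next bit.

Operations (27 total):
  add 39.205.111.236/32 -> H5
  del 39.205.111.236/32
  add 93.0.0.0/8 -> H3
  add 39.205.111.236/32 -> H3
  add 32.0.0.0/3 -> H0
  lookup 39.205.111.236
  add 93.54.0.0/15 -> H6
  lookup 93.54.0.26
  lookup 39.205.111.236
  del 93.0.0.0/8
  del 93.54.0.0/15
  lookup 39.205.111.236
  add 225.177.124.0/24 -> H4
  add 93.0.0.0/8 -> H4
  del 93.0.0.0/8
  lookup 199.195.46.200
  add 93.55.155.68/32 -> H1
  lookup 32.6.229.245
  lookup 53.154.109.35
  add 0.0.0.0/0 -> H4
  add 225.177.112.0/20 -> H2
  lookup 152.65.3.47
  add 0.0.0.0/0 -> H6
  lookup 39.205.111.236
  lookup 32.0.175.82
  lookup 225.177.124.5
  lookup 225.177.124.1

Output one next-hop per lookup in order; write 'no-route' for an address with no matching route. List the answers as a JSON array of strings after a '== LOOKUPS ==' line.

Apply in order:
  + 39.205.111.236/32 (H5) depth=32
  del 39.205.111.236/32 (clear depth 32)
  + 93.0.0.0/8 (H3) depth=8
  + 39.205.111.236/32 (H3) depth=32
  + 32.0.0.0/3 (H0) depth=3
  Q 39.205.111.236: descend 00100111110011010110111111101100 ; hops seen [H0,H3] ; pick H3
  + 93.54.0.0/15 (H6) depth=15
  Q 93.54.0.26: descend 010111010011011 ; hops seen [H3,H6] ; pick H6
  Q 39.205.111.236: descend 00100111110011010110111111101100 ; hops seen [H0,H3] ; pick H3
  del 93.0.0.0/8 (clear depth 8)
  del 93.54.0.0/15 (clear depth 15)
  Q 39.205.111.236: descend 00100111110011010110111111101100 ; hops seen [H0,H3] ; pick H3
  + 225.177.124.0/24 (H4) depth=24
  + 93.0.0.0/8 (H4) depth=8
  del 93.0.0.0/8 (clear depth 8)
  Q 199.195.46.200: descend 11 ; hops seen [∅] ; pick no-route
  + 93.55.155.68/32 (H1) depth=32
  Q 32.6.229.245: descend 00100 ; hops seen [H0] ; pick H0
  Q 53.154.109.35: descend 001 ; hops seen [H0] ; pick H0
  + 0.0.0.0/0 (H4) depth=0
  + 225.177.112.0/20 (H2) depth=20
  Q 152.65.3.47: descend 1 ; hops seen [H4] ; pick H4
  + 0.0.0.0/0 (H6) depth=0
  Q 39.205.111.236: descend 00100111110011010110111111101100 ; hops seen [H6,H0,H3] ; pick H3
  Q 32.0.175.82: descend 00100 ; hops seen [H6,H0] ; pick H0
  Q 225.177.124.5: descend 111000011011000101111100 ; hops seen [H6,H2,H4] ; pick H4
  Q 225.177.124.1: descend 111000011011000101111100 ; hops seen [H6,H2,H4] ; pick H4

== LOOKUPS ==
["H3","H6","H3","H3","no-route","H0","H0","H4","H3","H0","H4","H4"]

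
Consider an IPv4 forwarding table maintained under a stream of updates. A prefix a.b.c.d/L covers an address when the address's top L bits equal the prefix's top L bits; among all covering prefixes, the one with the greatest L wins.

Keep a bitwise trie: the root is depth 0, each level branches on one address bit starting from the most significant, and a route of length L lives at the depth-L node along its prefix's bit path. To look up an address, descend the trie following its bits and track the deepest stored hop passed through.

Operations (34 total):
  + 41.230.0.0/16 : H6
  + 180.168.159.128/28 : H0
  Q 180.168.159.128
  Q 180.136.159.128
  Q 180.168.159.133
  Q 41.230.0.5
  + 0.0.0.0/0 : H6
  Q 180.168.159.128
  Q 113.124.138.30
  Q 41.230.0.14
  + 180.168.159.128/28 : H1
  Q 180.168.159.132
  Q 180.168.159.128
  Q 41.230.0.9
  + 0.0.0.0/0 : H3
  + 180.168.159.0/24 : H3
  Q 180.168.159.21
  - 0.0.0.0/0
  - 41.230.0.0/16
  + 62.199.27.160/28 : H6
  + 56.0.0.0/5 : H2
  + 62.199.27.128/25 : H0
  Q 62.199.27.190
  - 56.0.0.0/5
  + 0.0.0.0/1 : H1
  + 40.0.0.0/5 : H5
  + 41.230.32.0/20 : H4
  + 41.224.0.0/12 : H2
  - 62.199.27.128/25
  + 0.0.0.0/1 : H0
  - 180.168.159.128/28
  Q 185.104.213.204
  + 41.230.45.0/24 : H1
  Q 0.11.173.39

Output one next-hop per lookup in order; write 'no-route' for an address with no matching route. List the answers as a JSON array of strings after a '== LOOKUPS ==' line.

Process each operation:
  add 41.230.0.0/16 -> H6 at depth 16
  add 180.168.159.128/28 -> H0 at depth 28
  Q 180.168.159.128: descend 1011010010101000100111111000 ; hops seen [H0] ; pick H0
  Q 180.136.159.128: descend 1011010010 ; hops seen [∅] ; pick no-route
  Q 180.168.159.133: descend 1011010010101000100111111000 ; hops seen [H0] ; pick H0
  Q 41.230.0.5: descend 0010100111100110 ; hops seen [H6] ; pick H6
  add 0.0.0.0/0 -> H6 at depth 0
  Q 180.168.159.128: descend 1011010010101000100111111000 ; hops seen [H6,H0] ; pick H0
  Q 113.124.138.30: descend 0 ; hops seen [H6] ; pick H6
  Q 41.230.0.14: descend 0010100111100110 ; hops seen [H6,H6] ; pick H6
  add 180.168.159.128/28 -> H1 at depth 28
  Q 180.168.159.132: descend 1011010010101000100111111000 ; hops seen [H6,H1] ; pick H1
  Q 180.168.159.128: descend 1011010010101000100111111000 ; hops seen [H6,H1] ; pick H1
  Q 41.230.0.9: descend 0010100111100110 ; hops seen [H6,H6] ; pick H6
  add 0.0.0.0/0 -> H3 at depth 0
  add 180.168.159.0/24 -> H3 at depth 24
  Q 180.168.159.21: descend 101101001010100010011111 ; hops seen [H3,H3] ; pick H3
  del 0.0.0.0/0 (clear depth 0)
  del 41.230.0.0/16 (clear depth 16)
  add 62.199.27.160/28 -> H6 at depth 28
  add 56.0.0.0/5 -> H2 at depth 5
  add 62.199.27.128/25 -> H0 at depth 25
  Q 62.199.27.190: descend 001111101100011100011011101 ; hops seen [H2,H0] ; pick H0
  del 56.0.0.0/5 (clear depth 5)
  add 0.0.0.0/1 -> H1 at depth 1
  add 40.0.0.0/5 -> H5 at depth 5
  add 41.230.32.0/20 -> H4 at depth 20
  add 41.224.0.0/12 -> H2 at depth 12
  del 62.199.27.128/25 (clear depth 25)
  add 0.0.0.0/1 -> H0 at depth 1
  del 180.168.159.128/28 (clear depth 28)
  Q 185.104.213.204: descend 1011 ; hops seen [∅] ; pick no-route
  add 41.230.45.0/24 -> H1 at depth 24
  Q 0.11.173.39: descend 00 ; hops seen [H0] ; pick H0

== LOOKUPS ==
["H0","no-route","H0","H6","H0","H6","H6","H1","H1","H6","H3","H0","no-route","H0"]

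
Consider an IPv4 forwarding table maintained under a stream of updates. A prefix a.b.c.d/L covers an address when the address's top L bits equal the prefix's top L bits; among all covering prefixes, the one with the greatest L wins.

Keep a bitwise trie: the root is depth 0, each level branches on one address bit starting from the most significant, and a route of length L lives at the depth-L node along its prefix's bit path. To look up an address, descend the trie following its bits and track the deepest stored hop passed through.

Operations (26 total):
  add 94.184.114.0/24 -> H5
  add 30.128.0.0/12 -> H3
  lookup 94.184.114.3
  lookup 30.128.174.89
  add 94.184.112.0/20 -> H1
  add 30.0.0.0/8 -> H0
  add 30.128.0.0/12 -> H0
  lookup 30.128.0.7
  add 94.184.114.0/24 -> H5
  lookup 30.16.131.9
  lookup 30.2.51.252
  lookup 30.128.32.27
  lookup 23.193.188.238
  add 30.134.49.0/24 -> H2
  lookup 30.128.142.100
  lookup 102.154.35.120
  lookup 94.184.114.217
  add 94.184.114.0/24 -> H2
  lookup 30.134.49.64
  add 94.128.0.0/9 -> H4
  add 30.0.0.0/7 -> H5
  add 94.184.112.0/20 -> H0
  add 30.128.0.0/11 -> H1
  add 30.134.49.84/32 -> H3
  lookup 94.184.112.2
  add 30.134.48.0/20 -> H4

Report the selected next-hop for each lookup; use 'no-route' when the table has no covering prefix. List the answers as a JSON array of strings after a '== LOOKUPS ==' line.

Apply in order:
  add 94.184.114.0/24 -> H5 at depth 24
  add 30.128.0.0/12 -> H3 at depth 12
  Q 94.184.114.3: descend 010111101011100001110010 ; hops seen [H5] ; pick H5
  Q 30.128.174.89: descend 000111101000 ; hops seen [H3] ; pick H3
  add 94.184.112.0/20 -> H1 at depth 20
  add 30.0.0.0/8 -> H0 at depth 8
  add 30.128.0.0/12 -> H0 at depth 12
  Q 30.128.0.7: descend 000111101000 ; hops seen [H0,H0] ; pick H0
  add 94.184.114.0/24 -> H5 at depth 24
  Q 30.16.131.9: descend 00011110 ; hops seen [H0] ; pick H0
  Q 30.2.51.252: descend 00011110 ; hops seen [H0] ; pick H0
  Q 30.128.32.27: descend 000111101000 ; hops seen [H0,H0] ; pick H0
  Q 23.193.188.238: descend 0001 ; hops seen [∅] ; pick no-route
  add 30.134.49.0/24 -> H2 at depth 24
  Q 30.128.142.100: descend 0001111010000 ; hops seen [H0,H0] ; pick H0
  Q 102.154.35.120: descend 01 ; hops seen [∅] ; pick no-route
  Q 94.184.114.217: descend 010111101011100001110010 ; hops seen [H1,H5] ; pick H5
  add 94.184.114.0/24 -> H2 at depth 24
  Q 30.134.49.64: descend 000111101000011000110001 ; hops seen [H0,H0,H2] ; pick H2
  add 94.128.0.0/9 -> H4 at depth 9
  add 30.0.0.0/7 -> H5 at depth 7
  add 94.184.112.0/20 -> H0 at depth 20
  add 30.128.0.0/11 -> H1 at depth 11
  add 30.134.49.84/32 -> H3 at depth 32
  Q 94.184.112.2: descend 0101111010111000011100 ; hops seen [H4,H0] ; pick H0
  add 30.134.48.0/20 -> H4 at depth 20

== LOOKUPS ==
["H5","H3","H0","H0","H0","H0","no-route","H0","no-route","H5","H2","H0"]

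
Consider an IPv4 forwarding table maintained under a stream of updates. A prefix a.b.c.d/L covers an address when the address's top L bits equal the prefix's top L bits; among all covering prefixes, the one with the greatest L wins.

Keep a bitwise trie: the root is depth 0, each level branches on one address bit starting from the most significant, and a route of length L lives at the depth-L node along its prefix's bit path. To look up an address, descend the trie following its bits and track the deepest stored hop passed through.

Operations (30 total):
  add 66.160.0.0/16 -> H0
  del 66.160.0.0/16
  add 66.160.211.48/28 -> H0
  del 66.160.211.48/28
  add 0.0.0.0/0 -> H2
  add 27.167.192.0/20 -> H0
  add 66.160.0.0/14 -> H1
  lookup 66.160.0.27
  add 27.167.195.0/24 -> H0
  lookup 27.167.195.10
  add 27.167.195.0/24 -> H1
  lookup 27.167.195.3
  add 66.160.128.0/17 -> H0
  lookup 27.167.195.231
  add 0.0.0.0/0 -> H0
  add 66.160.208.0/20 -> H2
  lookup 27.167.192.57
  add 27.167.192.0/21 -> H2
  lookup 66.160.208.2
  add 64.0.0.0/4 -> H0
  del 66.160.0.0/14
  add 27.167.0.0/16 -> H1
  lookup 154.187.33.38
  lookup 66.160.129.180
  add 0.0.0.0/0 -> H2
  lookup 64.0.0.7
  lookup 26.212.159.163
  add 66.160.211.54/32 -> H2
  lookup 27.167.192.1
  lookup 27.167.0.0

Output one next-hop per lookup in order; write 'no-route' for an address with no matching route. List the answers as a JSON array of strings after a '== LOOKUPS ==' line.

Process each operation:
  + 66.160.0.0/16 (H0) depth=16
  del 66.160.0.0/16 (clear depth 16)
  + 66.160.211.48/28 (H0) depth=28
  del 66.160.211.48/28 (clear depth 28)
  + 0.0.0.0/0 (H2) depth=0
  + 27.167.192.0/20 (H0) depth=20
  + 66.160.0.0/14 (H1) depth=14
  ? 66.160.0.27  path d0:H2→d1:-→d2:-→d3:-→d4:-→d5:-→d6:-→d7:-→d8:-→d9:-→d10:-→d11:-→d12:-→d13:-→d14:H1→d15:-→d16:-  best=H1
  + 27.167.195.0/24 (H0) depth=24
  ? 27.167.195.10  path d0:H2→d1:-→d2:-→d3:-→d4:-→d5:-→d6:-→d7:-→d8:-→d9:-→d10:-→d11:-→d12:-→d13:-→d14:-→d15:-→d16:-→d17:-→d18:-→d19:-→d20:H0→d21:-→d22:-→d23:-→d24:H0  best=H0
  + 27.167.195.0/24 (H1) depth=24
  ? 27.167.195.3  path d0:H2→d1:-→d2:-→d3:-→d4:-→d5:-→d6:-→d7:-→d8:-→d9:-→d10:-→d11:-→d12:-→d13:-→d14:-→d15:-→d16:-→d17:-→d18:-→d19:-→d20:H0→d21:-→d22:-→d23:-→d24:H1  best=H1
  + 66.160.128.0/17 (H0) depth=17
  ? 27.167.195.231  path d0:H2→d1:-→d2:-→d3:-→d4:-→d5:-→d6:-→d7:-→d8:-→d9:-→d10:-→d11:-→d12:-→d13:-→d14:-→d15:-→d16:-→d17:-→d18:-→d19:-→d20:H0→d21:-→d22:-→d23:-→d24:H1  best=H1
  + 0.0.0.0/0 (H0) depth=0
  + 66.160.208.0/20 (H2) depth=20
  ? 27.167.192.57  path d0:H0→d1:-→d2:-→d3:-→d4:-→d5:-→d6:-→d7:-→d8:-→d9:-→d10:-→d11:-→d12:-→d13:-→d14:-→d15:-→d16:-→d17:-→d18:-→d19:-→d20:H0→d21:-→d22:-  best=H0
  + 27.167.192.0/21 (H2) depth=21
  ? 66.160.208.2  path d0:H0→d1:-→d2:-→d3:-→d4:-→d5:-→d6:-→d7:-→d8:-→d9:-→d10:-→d11:-→d12:-→d13:-→d14:H1→d15:-→d16:-→d17:H0→d18:-→d19:-→d20:H2→d21:-→d22:-  best=H2
  + 64.0.0.0/4 (H0) depth=4
  del 66.160.0.0/14 (clear depth 14)
  + 27.167.0.0/16 (H1) depth=16
  ? 154.187.33.38  path d0:H0  best=H0
  ? 66.160.129.180  path d0:H0→d1:-→d2:-→d3:-→d4:H0→d5:-→d6:-→d7:-→d8:-→d9:-→d10:-→d11:-→d12:-→d13:-→d14:-→d15:-→d16:-→d17:H0  best=H0
  + 0.0.0.0/0 (H2) depth=0
  ? 64.0.0.7  path d0:H2→d1:-→d2:-→d3:-→d4:H0→d5:-→d6:-  best=H0
  ? 26.212.159.163  path d0:H2→d1:-→d2:-→d3:-→d4:-→d5:-→d6:-→d7:-  best=H2
  + 66.160.211.54/32 (H2) depth=32
  ? 27.167.192.1  path d0:H2→d1:-→d2:-→d3:-→d4:-→d5:-→d6:-→d7:-→d8:-→d9:-→d10:-→d11:-→d12:-→d13:-→d14:-→d15:-→d16:H1→d17:-→d18:-→d19:-→d20:H0→d21:H2→d22:-  best=H2
  ? 27.167.0.0  path d0:H2→d1:-→d2:-→d3:-→d4:-→d5:-→d6:-→d7:-→d8:-→d9:-→d10:-→d11:-→d12:-→d13:-→d14:-→d15:-→d16:H1  best=H1

== LOOKUPS ==
["H1","H0","H1","H1","H0","H2","H0","H0","H0","H2","H2","H1"]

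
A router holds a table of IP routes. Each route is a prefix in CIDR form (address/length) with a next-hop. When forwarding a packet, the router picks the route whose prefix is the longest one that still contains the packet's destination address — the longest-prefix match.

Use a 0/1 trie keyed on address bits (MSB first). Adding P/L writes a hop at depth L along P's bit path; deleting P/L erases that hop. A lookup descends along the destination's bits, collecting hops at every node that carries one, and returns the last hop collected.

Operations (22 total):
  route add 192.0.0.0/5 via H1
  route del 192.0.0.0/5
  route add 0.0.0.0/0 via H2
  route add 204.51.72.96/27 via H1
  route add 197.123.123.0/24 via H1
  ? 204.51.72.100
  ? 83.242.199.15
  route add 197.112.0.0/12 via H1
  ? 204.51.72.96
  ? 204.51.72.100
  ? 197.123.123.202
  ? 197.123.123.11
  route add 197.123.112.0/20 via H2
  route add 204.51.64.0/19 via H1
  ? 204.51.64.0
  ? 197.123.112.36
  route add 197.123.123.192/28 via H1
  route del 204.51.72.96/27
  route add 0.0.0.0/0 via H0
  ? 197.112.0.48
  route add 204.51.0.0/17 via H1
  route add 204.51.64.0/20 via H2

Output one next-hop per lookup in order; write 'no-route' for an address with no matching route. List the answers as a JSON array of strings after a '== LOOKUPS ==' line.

Apply in order:
  + 192.0.0.0/5 (H1) depth=5
  del 192.0.0.0/5 (clear depth 5)
  + 0.0.0.0/0 (H2) depth=0
  + 204.51.72.96/27 (H1) depth=27
  + 197.123.123.0/24 (H1) depth=24
  ? 204.51.72.100  path d0:H2→d1:-→d2:-→d3:-→d4:-→d5:-→d6:-→d7:-→d8:-→d9:-→d10:-→d11:-→d12:-→d13:-→d14:-→d15:-→d16:-→d17:-→d18:-→d19:-→d20:-→d21:-→d22:-→d23:-→d24:-→d25:-→d26:-→d27:H1  best=H1
  ? 83.242.199.15  path d0:H2  best=H2
  + 197.112.0.0/12 (H1) depth=12
  ? 204.51.72.96  path d0:H2→d1:-→d2:-→d3:-→d4:-→d5:-→d6:-→d7:-→d8:-→d9:-→d10:-→d11:-→d12:-→d13:-→d14:-→d15:-→d16:-→d17:-→d18:-→d19:-→d20:-→d21:-→d22:-→d23:-→d24:-→d25:-→d26:-→d27:H1  best=H1
  ? 204.51.72.100  path d0:H2→d1:-→d2:-→d3:-→d4:-→d5:-→d6:-→d7:-→d8:-→d9:-→d10:-→d11:-→d12:-→d13:-→d14:-→d15:-→d16:-→d17:-→d18:-→d19:-→d20:-→d21:-→d22:-→d23:-→d24:-→d25:-→d26:-→d27:H1  best=H1
  ? 197.123.123.202  path d0:H2→d1:-→d2:-→d3:-→d4:-→d5:-→d6:-→d7:-→d8:-→d9:-→d10:-→d11:-→d12:H1→d13:-→d14:-→d15:-→d16:-→d17:-→d18:-→d19:-→d20:-→d21:-→d22:-→d23:-→d24:H1  best=H1
  ? 197.123.123.11  path d0:H2→d1:-→d2:-→d3:-→d4:-→d5:-→d6:-→d7:-→d8:-→d9:-→d10:-→d11:-→d12:H1→d13:-→d14:-→d15:-→d16:-→d17:-→d18:-→d19:-→d20:-→d21:-→d22:-→d23:-→d24:H1  best=H1
  + 197.123.112.0/20 (H2) depth=20
  + 204.51.64.0/19 (H1) depth=19
  ? 204.51.64.0  path d0:H2→d1:-→d2:-→d3:-→d4:-→d5:-→d6:-→d7:-→d8:-→d9:-→d10:-→d11:-→d12:-→d13:-→d14:-→d15:-→d16:-→d17:-→d18:-→d19:H1→d20:-  best=H1
  ? 197.123.112.36  path d0:H2→d1:-→d2:-→d3:-→d4:-→d5:-→d6:-→d7:-→d8:-→d9:-→d10:-→d11:-→d12:H1→d13:-→d14:-→d15:-→d16:-→d17:-→d18:-→d19:-→d20:H2  best=H2
  + 197.123.123.192/28 (H1) depth=28
  del 204.51.72.96/27 (clear depth 27)
  + 0.0.0.0/0 (H0) depth=0
  ? 197.112.0.48  path d0:H0→d1:-→d2:-→d3:-→d4:-→d5:-→d6:-→d7:-→d8:-→d9:-→d10:-→d11:-→d12:H1  best=H1
  + 204.51.0.0/17 (H1) depth=17
  + 204.51.64.0/20 (H2) depth=20

== LOOKUPS ==
["H1","H2","H1","H1","H1","H1","H1","H2","H1"]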